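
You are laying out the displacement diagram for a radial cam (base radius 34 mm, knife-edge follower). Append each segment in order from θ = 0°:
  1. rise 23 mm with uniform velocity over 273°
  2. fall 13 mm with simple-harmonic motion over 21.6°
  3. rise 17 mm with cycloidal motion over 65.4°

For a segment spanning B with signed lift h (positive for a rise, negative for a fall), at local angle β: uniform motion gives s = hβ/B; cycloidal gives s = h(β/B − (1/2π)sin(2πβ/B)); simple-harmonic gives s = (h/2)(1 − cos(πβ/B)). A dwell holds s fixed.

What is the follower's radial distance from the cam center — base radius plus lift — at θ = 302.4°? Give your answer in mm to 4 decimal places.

seg 1 [0°–273°] uniform, h=23: full span → s += 23 → s = 23.0000
seg 2 [273°–294.6°] simple-harmonic, h=-13: full span → s += -13 → s = 10.0000
seg 3 [294.6°–360°] cycloidal, h=17: θ=302.4° here. β=7.8, B=65.4. 17·(0.1193 − sin(2π·0.1193)/(2π)) = 0.1845 → s = 10.1845
radial distance = base radius + s = 34 + 10.1845 = 44.1845

44.1845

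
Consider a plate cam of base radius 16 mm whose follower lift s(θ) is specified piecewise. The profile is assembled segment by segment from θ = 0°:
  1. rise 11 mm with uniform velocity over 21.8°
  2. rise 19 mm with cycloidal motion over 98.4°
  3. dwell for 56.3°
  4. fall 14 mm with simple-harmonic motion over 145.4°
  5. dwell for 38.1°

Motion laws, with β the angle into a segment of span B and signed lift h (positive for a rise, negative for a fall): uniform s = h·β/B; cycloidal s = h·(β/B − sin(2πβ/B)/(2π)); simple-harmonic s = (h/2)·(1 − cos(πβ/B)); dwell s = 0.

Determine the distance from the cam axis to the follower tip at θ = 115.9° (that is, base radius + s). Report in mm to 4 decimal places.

seg 1 [0°–21.8°] uniform, h=11: full span → s += 11 → s = 11.0000
seg 2 [21.8°–120.2°] cycloidal, h=19: θ=115.9° here. β=94.1, B=98.4. 19·(0.9563 − sin(2π·0.9563)/(2π)) = 18.9896 → s = 29.9896
radial distance = base radius + s = 16 + 29.9896 = 45.9896

45.9896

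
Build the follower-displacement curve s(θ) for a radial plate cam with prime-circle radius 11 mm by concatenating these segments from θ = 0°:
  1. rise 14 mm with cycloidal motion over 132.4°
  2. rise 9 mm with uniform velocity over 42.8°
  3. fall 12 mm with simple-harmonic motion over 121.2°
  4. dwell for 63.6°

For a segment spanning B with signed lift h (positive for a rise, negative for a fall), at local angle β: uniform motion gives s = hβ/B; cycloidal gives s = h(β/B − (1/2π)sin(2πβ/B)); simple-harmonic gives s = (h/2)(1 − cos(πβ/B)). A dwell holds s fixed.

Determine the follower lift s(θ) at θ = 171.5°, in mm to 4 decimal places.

seg 1 [0°–132.4°] cycloidal, h=14: full span → s += 14 → s = 14.0000
seg 2 [132.4°–175.2°] uniform, h=9: θ=171.5° here. β=39.1, B=42.8. 9·39.1/42.8 = 8.2220 → s = 22.2220

22.2220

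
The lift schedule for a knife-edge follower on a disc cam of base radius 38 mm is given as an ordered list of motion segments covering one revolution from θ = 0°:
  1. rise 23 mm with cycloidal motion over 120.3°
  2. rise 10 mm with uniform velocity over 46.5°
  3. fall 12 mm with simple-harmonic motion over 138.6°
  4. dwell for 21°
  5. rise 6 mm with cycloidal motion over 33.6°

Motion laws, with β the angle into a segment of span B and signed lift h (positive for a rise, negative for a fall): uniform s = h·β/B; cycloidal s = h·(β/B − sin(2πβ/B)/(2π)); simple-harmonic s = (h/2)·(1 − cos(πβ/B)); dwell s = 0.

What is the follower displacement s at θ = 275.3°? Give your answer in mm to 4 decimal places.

seg 1 [0°–120.3°] cycloidal, h=23: full span → s += 23 → s = 23.0000
seg 2 [120.3°–166.8°] uniform, h=10: full span → s += 10 → s = 33.0000
seg 3 [166.8°–305.4°] simple-harmonic, h=-12: θ=275.3° here. β=108.5, B=138.6. -12/2·(1 − cos(π·0.7828)) = -10.6569 → s = 22.3431

22.3431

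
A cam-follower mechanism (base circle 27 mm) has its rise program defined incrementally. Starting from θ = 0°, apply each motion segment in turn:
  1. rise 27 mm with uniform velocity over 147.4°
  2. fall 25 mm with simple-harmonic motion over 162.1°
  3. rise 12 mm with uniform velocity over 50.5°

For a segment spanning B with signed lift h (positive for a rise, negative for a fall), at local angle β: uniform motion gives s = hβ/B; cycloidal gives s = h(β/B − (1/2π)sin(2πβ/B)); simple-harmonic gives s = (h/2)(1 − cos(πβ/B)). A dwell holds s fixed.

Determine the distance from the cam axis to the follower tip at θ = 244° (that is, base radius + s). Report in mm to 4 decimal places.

seg 1 [0°–147.4°] uniform, h=27: full span → s += 27 → s = 27.0000
seg 2 [147.4°–309.5°] simple-harmonic, h=-25: θ=244° here. β=96.6, B=162.1. -25/2·(1 − cos(π·0.5959)) = -16.2103 → s = 10.7897
radial distance = base radius + s = 27 + 10.7897 = 37.7897

37.7897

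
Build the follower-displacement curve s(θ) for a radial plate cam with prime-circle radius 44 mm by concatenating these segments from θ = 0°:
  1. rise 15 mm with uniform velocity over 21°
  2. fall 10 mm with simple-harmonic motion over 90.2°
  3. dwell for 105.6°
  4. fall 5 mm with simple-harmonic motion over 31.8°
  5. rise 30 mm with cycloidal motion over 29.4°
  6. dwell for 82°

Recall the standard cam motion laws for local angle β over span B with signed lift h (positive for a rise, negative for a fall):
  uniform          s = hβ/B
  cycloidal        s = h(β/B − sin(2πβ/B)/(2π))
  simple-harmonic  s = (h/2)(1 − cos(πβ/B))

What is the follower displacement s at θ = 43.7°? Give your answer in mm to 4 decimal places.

seg 1 [0°–21°] uniform, h=15: full span → s += 15 → s = 15.0000
seg 2 [21°–111.2°] simple-harmonic, h=-10: θ=43.7° here. β=22.7, B=90.2. -10/2·(1 − cos(π·0.2517)) = -1.4830 → s = 13.5170

13.5170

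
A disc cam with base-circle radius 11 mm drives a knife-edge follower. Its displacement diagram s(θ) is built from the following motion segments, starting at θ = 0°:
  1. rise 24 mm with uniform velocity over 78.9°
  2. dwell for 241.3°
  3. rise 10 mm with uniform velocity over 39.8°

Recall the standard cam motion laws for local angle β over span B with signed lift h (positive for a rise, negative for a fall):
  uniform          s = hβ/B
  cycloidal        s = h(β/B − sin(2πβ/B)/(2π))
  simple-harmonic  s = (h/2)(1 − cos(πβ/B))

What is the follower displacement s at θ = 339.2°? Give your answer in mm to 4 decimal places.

seg 1 [0°–78.9°] uniform, h=24: full span → s += 24 → s = 24.0000
seg 2 [78.9°–320.2°] dwell: s stays 24.0000
seg 3 [320.2°–360°] uniform, h=10: θ=339.2° here. β=19, B=39.8. 10·19/39.8 = 4.7739 → s = 28.7739

28.7739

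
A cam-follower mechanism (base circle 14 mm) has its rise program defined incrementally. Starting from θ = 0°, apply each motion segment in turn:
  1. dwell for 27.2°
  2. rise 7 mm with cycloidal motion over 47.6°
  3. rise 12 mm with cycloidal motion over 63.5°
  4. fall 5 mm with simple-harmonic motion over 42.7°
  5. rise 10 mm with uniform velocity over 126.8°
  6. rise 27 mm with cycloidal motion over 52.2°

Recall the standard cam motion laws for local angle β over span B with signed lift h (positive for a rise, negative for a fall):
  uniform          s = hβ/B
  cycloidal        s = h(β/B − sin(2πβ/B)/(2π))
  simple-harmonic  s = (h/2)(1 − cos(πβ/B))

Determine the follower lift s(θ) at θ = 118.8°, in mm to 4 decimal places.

seg 1 [0°–27.2°] dwell: s stays 0.0000
seg 2 [27.2°–74.8°] cycloidal, h=7: full span → s += 7 → s = 7.0000
seg 3 [74.8°–138.3°] cycloidal, h=12: θ=118.8° here. β=44, B=63.5. 12·(0.6929 − sin(2π·0.6929)/(2π)) = 10.1033 → s = 17.1033

17.1033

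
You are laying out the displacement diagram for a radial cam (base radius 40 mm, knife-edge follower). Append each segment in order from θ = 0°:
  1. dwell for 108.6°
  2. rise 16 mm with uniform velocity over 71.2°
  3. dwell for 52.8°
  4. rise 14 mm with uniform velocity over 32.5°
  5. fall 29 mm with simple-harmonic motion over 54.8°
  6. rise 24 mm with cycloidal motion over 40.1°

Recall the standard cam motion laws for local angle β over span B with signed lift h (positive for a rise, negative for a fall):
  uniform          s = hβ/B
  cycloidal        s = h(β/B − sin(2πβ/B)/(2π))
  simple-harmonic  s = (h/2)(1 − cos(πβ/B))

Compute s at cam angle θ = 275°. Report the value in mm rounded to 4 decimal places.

seg 1 [0°–108.6°] dwell: s stays 0.0000
seg 2 [108.6°–179.8°] uniform, h=16: full span → s += 16 → s = 16.0000
seg 3 [179.8°–232.6°] dwell: s stays 16.0000
seg 4 [232.6°–265.1°] uniform, h=14: full span → s += 14 → s = 30.0000
seg 5 [265.1°–319.9°] simple-harmonic, h=-29: θ=275° here. β=9.9, B=54.8. -29/2·(1 − cos(π·0.1807)) = -2.2733 → s = 27.7267

27.7267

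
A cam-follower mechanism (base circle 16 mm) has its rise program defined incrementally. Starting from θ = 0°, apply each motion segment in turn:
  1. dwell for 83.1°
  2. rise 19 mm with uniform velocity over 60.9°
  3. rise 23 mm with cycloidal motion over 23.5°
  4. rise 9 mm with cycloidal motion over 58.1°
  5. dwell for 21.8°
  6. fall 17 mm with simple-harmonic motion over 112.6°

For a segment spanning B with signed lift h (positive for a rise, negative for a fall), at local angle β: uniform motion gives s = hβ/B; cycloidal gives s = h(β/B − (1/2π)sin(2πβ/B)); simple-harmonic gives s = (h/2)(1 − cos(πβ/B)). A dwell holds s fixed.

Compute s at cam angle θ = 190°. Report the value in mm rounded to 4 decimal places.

seg 1 [0°–83.1°] dwell: s stays 0.0000
seg 2 [83.1°–144°] uniform, h=19: full span → s += 19 → s = 19.0000
seg 3 [144°–167.5°] cycloidal, h=23: full span → s += 23 → s = 42.0000
seg 4 [167.5°–225.6°] cycloidal, h=9: θ=190° here. β=22.5, B=58.1. 9·(0.3873 − sin(2π·0.3873)/(2π)) = 2.5535 → s = 44.5535

44.5535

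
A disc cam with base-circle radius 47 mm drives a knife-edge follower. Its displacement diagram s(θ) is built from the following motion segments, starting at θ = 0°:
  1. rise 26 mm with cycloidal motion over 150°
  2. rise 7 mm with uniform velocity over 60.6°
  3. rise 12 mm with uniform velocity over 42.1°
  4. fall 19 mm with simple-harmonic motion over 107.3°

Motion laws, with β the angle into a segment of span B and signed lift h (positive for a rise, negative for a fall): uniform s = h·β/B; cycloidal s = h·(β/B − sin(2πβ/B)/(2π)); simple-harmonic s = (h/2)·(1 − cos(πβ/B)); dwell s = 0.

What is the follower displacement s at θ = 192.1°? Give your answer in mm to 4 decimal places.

seg 1 [0°–150°] cycloidal, h=26: full span → s += 26 → s = 26.0000
seg 2 [150°–210.6°] uniform, h=7: θ=192.1° here. β=42.1, B=60.6. 7·42.1/60.6 = 4.8630 → s = 30.8630

30.8630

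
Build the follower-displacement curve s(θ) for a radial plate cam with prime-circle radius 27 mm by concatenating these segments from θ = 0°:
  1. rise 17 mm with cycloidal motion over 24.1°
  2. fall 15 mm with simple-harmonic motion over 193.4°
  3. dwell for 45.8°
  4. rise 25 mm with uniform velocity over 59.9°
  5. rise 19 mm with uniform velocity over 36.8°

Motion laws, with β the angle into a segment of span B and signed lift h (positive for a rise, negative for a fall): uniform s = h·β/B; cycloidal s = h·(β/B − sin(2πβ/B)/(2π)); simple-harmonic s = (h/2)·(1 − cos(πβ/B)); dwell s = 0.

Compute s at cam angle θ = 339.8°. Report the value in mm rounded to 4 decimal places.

seg 1 [0°–24.1°] cycloidal, h=17: full span → s += 17 → s = 17.0000
seg 2 [24.1°–217.5°] simple-harmonic, h=-15: full span → s += -15 → s = 2.0000
seg 3 [217.5°–263.3°] dwell: s stays 2.0000
seg 4 [263.3°–323.2°] uniform, h=25: full span → s += 25 → s = 27.0000
seg 5 [323.2°–360°] uniform, h=19: θ=339.8° here. β=16.6, B=36.8. 19·16.6/36.8 = 8.5707 → s = 35.5707

35.5707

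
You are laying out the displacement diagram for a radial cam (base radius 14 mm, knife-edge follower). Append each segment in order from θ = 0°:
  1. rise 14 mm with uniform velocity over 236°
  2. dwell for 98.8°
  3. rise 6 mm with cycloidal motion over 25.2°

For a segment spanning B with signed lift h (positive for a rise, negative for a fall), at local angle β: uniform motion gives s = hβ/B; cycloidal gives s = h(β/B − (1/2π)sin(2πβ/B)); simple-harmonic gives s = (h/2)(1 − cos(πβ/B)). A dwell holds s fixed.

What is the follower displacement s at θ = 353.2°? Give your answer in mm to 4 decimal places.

seg 1 [0°–236°] uniform, h=14: full span → s += 14 → s = 14.0000
seg 2 [236°–334.8°] dwell: s stays 14.0000
seg 3 [334.8°–360°] cycloidal, h=6: θ=353.2° here. β=18.4, B=25.2. 6·(0.7302 − sin(2π·0.7302)/(2π)) = 5.3285 → s = 19.3285

19.3285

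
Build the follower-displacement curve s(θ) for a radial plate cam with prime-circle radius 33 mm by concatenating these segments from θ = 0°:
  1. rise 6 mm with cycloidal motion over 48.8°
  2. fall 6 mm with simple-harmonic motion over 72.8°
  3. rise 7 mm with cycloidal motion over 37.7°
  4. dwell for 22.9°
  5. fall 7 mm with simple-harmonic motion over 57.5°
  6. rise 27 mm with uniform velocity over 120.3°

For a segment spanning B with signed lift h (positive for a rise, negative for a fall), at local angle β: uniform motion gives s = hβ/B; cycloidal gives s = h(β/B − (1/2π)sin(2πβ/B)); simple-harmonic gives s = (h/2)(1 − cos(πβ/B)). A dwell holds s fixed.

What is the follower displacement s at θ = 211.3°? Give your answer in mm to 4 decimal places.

seg 1 [0°–48.8°] cycloidal, h=6: full span → s += 6 → s = 6.0000
seg 2 [48.8°–121.6°] simple-harmonic, h=-6: full span → s += -6 → s = 0.0000
seg 3 [121.6°–159.3°] cycloidal, h=7: full span → s += 7 → s = 7.0000
seg 4 [159.3°–182.2°] dwell: s stays 7.0000
seg 5 [182.2°–239.7°] simple-harmonic, h=-7: θ=211.3° here. β=29.1, B=57.5. -7/2·(1 − cos(π·0.5061)) = -3.5669 → s = 3.4331

3.4331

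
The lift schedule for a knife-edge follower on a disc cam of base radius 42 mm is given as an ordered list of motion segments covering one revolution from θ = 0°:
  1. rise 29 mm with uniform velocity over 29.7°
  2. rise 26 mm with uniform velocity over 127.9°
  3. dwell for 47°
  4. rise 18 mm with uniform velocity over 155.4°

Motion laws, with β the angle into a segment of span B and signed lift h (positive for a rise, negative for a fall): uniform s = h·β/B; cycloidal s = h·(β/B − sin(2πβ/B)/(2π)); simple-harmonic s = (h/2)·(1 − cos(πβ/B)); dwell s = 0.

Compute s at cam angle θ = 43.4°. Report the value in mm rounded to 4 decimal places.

seg 1 [0°–29.7°] uniform, h=29: full span → s += 29 → s = 29.0000
seg 2 [29.7°–157.6°] uniform, h=26: θ=43.4° here. β=13.7, B=127.9. 26·13.7/127.9 = 2.7850 → s = 31.7850

31.7850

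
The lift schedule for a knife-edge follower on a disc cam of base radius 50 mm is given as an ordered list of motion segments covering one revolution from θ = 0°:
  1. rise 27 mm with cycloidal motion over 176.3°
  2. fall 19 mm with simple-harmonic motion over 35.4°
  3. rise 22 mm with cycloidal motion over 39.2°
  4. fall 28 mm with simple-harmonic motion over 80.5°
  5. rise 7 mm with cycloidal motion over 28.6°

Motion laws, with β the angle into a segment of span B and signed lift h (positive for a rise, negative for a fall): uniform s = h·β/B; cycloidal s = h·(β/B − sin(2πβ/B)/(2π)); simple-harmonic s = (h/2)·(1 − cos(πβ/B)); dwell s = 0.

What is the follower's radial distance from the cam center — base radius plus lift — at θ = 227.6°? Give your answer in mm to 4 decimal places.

seg 1 [0°–176.3°] cycloidal, h=27: full span → s += 27 → s = 27.0000
seg 2 [176.3°–211.7°] simple-harmonic, h=-19: full span → s += -19 → s = 8.0000
seg 3 [211.7°–250.9°] cycloidal, h=22: θ=227.6° here. β=15.9, B=39.2. 22·(0.4056 − sin(2π·0.4056)/(2π)) = 6.9665 → s = 14.9665
radial distance = base radius + s = 50 + 14.9665 = 64.9665

64.9665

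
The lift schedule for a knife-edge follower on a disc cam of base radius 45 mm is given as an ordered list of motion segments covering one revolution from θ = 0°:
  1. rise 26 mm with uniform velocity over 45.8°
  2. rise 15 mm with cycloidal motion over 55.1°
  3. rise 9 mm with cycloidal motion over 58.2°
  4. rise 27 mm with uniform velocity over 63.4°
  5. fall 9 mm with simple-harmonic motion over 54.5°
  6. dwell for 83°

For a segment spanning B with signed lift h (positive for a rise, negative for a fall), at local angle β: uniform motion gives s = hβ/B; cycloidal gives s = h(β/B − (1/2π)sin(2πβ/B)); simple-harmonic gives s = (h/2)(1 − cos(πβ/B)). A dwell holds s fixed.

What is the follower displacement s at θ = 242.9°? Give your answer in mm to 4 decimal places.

seg 1 [0°–45.8°] uniform, h=26: full span → s += 26 → s = 26.0000
seg 2 [45.8°–100.9°] cycloidal, h=15: full span → s += 15 → s = 41.0000
seg 3 [100.9°–159.1°] cycloidal, h=9: full span → s += 9 → s = 50.0000
seg 4 [159.1°–222.5°] uniform, h=27: full span → s += 27 → s = 77.0000
seg 5 [222.5°–277°] simple-harmonic, h=-9: θ=242.9° here. β=20.4, B=54.5. -9/2·(1 − cos(π·0.3743)) = -2.7689 → s = 74.2311

74.2311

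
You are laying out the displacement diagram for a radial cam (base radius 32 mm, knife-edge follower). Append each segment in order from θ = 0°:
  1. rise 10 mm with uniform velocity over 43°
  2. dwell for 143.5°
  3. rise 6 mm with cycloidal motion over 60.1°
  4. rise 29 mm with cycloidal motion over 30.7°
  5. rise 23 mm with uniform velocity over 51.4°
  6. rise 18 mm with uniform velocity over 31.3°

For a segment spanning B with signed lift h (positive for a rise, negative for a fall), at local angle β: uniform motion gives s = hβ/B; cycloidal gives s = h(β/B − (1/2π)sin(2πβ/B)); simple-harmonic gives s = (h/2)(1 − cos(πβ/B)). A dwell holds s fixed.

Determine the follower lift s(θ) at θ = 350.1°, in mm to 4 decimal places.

seg 1 [0°–43°] uniform, h=10: full span → s += 10 → s = 10.0000
seg 2 [43°–186.5°] dwell: s stays 10.0000
seg 3 [186.5°–246.6°] cycloidal, h=6: full span → s += 6 → s = 16.0000
seg 4 [246.6°–277.3°] cycloidal, h=29: full span → s += 29 → s = 45.0000
seg 5 [277.3°–328.7°] uniform, h=23: full span → s += 23 → s = 68.0000
seg 6 [328.7°–360°] uniform, h=18: θ=350.1° here. β=21.4, B=31.3. 18·21.4/31.3 = 12.3067 → s = 80.3067

80.3067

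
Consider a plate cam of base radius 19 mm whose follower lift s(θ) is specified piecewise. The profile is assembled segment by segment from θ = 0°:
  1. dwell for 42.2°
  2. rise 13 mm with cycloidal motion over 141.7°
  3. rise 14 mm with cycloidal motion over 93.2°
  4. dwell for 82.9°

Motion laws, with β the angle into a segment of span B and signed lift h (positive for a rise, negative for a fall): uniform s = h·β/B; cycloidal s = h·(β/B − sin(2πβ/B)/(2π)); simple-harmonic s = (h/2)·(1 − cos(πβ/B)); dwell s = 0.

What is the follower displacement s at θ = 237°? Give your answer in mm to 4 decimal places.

seg 1 [0°–42.2°] dwell: s stays 0.0000
seg 2 [42.2°–183.9°] cycloidal, h=13: full span → s += 13 → s = 13.0000
seg 3 [183.9°–277.1°] cycloidal, h=14: θ=237° here. β=53.1, B=93.2. 14·(0.5697 − sin(2π·0.5697)/(2π)) = 8.9218 → s = 21.9218

21.9218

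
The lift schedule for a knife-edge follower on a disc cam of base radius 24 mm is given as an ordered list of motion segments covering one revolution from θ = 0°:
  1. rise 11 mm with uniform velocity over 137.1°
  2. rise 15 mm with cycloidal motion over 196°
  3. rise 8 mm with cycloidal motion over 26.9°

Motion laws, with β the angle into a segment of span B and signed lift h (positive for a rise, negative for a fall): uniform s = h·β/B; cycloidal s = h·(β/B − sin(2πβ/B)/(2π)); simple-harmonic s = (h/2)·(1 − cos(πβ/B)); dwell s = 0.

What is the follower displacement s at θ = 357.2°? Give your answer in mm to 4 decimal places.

seg 1 [0°–137.1°] uniform, h=11: full span → s += 11 → s = 11.0000
seg 2 [137.1°–333.1°] cycloidal, h=15: full span → s += 15 → s = 26.0000
seg 3 [333.1°–360°] cycloidal, h=8: θ=357.2° here. β=24.1, B=26.9. 8·(0.8959 − sin(2π·0.8959)/(2π)) = 7.9419 → s = 33.9419

33.9419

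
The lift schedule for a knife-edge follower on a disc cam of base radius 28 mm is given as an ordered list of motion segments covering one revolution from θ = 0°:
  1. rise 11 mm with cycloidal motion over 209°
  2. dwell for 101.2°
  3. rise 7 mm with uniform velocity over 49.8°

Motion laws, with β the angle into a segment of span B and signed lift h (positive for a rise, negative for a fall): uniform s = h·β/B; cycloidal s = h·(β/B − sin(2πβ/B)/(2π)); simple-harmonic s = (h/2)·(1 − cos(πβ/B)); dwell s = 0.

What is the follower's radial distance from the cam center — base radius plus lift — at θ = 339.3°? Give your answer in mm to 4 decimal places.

seg 1 [0°–209°] cycloidal, h=11: full span → s += 11 → s = 11.0000
seg 2 [209°–310.2°] dwell: s stays 11.0000
seg 3 [310.2°–360°] uniform, h=7: θ=339.3° here. β=29.1, B=49.8. 7·29.1/49.8 = 4.0904 → s = 15.0904
radial distance = base radius + s = 28 + 15.0904 = 43.0904

43.0904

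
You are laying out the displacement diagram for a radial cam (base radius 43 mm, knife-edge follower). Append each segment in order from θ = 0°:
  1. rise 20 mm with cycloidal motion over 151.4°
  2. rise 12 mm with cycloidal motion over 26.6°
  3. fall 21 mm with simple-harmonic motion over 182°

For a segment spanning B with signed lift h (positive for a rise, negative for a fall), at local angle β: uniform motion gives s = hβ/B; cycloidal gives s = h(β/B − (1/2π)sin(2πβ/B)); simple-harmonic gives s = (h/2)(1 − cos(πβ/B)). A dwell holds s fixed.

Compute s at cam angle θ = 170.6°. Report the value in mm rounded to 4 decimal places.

seg 1 [0°–151.4°] cycloidal, h=20: full span → s += 20 → s = 20.0000
seg 2 [151.4°–178°] cycloidal, h=12: θ=170.6° here. β=19.2, B=26.6. 12·(0.7218 − sin(2π·0.7218)/(2π)) = 10.5416 → s = 30.5416

30.5416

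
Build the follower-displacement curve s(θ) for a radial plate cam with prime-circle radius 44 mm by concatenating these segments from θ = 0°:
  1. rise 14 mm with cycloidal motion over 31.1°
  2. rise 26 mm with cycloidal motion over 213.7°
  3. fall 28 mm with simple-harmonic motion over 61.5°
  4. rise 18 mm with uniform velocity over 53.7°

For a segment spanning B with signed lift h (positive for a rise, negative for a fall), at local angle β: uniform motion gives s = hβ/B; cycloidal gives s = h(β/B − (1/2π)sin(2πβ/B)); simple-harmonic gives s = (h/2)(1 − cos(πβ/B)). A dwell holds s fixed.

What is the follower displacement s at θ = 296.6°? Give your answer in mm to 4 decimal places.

seg 1 [0°–31.1°] cycloidal, h=14: full span → s += 14 → s = 14.0000
seg 2 [31.1°–244.8°] cycloidal, h=26: full span → s += 26 → s = 40.0000
seg 3 [244.8°–306.3°] simple-harmonic, h=-28: θ=296.6° here. β=51.8, B=61.5. -28/2·(1 − cos(π·0.8423)) = -26.3162 → s = 13.6838

13.6838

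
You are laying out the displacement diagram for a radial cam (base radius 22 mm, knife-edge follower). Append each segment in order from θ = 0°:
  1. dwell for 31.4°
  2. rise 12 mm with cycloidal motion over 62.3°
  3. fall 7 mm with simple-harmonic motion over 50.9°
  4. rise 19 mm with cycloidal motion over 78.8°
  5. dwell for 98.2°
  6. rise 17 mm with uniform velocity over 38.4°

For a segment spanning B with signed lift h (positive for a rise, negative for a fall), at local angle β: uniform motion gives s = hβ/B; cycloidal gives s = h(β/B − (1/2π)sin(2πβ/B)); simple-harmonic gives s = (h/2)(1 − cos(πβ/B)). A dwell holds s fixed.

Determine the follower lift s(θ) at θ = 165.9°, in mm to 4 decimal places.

seg 1 [0°–31.4°] dwell: s stays 0.0000
seg 2 [31.4°–93.7°] cycloidal, h=12: full span → s += 12 → s = 12.0000
seg 3 [93.7°–144.6°] simple-harmonic, h=-7: full span → s += -7 → s = 5.0000
seg 4 [144.6°–223.4°] cycloidal, h=19: θ=165.9° here. β=21.3, B=78.8. 19·(0.2703 − sin(2π·0.2703)/(2π)) = 2.1364 → s = 7.1364

7.1364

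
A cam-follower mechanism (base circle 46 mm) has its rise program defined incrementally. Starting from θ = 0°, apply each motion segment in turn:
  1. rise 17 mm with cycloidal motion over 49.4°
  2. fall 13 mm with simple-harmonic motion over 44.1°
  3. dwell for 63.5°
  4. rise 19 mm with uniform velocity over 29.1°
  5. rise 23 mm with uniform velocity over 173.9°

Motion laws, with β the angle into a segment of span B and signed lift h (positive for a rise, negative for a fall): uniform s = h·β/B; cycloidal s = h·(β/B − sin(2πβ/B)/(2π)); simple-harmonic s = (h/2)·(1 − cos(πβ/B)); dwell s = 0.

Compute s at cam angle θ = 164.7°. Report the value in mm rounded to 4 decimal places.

seg 1 [0°–49.4°] cycloidal, h=17: full span → s += 17 → s = 17.0000
seg 2 [49.4°–93.5°] simple-harmonic, h=-13: full span → s += -13 → s = 4.0000
seg 3 [93.5°–157°] dwell: s stays 4.0000
seg 4 [157°–186.1°] uniform, h=19: θ=164.7° here. β=7.7, B=29.1. 19·7.7/29.1 = 5.0275 → s = 9.0275

9.0275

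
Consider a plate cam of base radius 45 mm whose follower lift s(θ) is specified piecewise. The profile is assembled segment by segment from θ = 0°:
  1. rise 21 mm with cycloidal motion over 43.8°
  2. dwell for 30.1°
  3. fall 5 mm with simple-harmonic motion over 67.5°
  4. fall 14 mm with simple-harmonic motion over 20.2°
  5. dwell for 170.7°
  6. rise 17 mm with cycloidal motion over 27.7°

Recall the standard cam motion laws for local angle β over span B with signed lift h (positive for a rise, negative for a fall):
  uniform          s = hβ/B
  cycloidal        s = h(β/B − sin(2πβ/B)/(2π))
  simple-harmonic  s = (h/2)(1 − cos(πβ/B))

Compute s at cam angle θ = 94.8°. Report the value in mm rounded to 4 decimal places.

seg 1 [0°–43.8°] cycloidal, h=21: full span → s += 21 → s = 21.0000
seg 2 [43.8°–73.9°] dwell: s stays 21.0000
seg 3 [73.9°–141.4°] simple-harmonic, h=-5: θ=94.8° here. β=20.9, B=67.5. -5/2·(1 − cos(π·0.3096)) = -1.0924 → s = 19.9076

19.9076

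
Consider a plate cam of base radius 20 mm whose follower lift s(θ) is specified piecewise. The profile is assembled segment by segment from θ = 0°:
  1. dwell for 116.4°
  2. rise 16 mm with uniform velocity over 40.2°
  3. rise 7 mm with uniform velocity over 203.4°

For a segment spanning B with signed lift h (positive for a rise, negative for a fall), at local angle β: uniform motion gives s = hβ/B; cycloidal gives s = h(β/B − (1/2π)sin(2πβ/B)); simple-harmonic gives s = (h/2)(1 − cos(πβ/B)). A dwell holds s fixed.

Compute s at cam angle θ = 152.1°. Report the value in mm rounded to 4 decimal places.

seg 1 [0°–116.4°] dwell: s stays 0.0000
seg 2 [116.4°–156.6°] uniform, h=16: θ=152.1° here. β=35.7, B=40.2. 16·35.7/40.2 = 14.2090 → s = 14.2090

14.2090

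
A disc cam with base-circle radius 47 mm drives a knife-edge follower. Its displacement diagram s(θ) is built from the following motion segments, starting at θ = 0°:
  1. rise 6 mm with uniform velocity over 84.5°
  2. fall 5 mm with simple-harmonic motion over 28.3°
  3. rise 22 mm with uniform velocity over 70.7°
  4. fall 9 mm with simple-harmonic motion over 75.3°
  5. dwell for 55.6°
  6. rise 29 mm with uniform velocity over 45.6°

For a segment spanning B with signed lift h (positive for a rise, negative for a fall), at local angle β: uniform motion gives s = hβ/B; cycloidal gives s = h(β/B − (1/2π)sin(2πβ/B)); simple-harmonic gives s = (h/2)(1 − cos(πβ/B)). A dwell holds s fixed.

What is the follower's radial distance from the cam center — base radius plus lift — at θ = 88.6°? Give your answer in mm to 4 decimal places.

seg 1 [0°–84.5°] uniform, h=6: full span → s += 6 → s = 6.0000
seg 2 [84.5°–112.8°] simple-harmonic, h=-5: θ=88.6° here. β=4.1, B=28.3. -5/2·(1 − cos(π·0.1449)) = -0.2545 → s = 5.7455
radial distance = base radius + s = 47 + 5.7455 = 52.7455

52.7455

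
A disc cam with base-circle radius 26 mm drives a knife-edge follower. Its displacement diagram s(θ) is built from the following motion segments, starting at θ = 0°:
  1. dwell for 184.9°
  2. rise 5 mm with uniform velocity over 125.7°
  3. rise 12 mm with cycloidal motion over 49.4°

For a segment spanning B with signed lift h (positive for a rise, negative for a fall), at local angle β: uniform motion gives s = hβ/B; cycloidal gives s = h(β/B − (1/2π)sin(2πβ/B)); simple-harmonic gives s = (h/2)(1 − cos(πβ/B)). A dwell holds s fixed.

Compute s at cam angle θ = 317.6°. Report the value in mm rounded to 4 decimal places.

seg 1 [0°–184.9°] dwell: s stays 0.0000
seg 2 [184.9°–310.6°] uniform, h=5: full span → s += 5 → s = 5.0000
seg 3 [310.6°–360°] cycloidal, h=12: θ=317.6° here. β=7, B=49.4. 12·(0.1417 − sin(2π·0.1417)/(2π)) = 0.2159 → s = 5.2159

5.2159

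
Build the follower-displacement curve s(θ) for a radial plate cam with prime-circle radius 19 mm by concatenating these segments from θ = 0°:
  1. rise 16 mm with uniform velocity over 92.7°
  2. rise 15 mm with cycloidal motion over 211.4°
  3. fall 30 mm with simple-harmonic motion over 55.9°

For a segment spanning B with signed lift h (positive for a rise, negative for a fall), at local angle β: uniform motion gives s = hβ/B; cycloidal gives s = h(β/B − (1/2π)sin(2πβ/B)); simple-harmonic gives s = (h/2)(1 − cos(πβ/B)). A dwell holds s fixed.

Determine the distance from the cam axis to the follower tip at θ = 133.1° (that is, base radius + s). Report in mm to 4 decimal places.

seg 1 [0°–92.7°] uniform, h=16: full span → s += 16 → s = 16.0000
seg 2 [92.7°–304.1°] cycloidal, h=15: θ=133.1° here. β=40.4, B=211.4. 15·(0.1911 − sin(2π·0.1911)/(2π)) = 0.6409 → s = 16.6409
radial distance = base radius + s = 19 + 16.6409 = 35.6409

35.6409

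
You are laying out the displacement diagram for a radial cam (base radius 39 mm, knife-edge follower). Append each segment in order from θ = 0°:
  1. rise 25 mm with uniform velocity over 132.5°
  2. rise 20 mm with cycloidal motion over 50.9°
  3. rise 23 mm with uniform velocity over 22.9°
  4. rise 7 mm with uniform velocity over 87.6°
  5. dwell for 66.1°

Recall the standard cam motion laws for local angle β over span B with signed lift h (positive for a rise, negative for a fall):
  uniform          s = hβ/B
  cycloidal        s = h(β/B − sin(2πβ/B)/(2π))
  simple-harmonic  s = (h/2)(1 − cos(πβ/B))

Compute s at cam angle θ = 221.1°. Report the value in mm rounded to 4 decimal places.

seg 1 [0°–132.5°] uniform, h=25: full span → s += 25 → s = 25.0000
seg 2 [132.5°–183.4°] cycloidal, h=20: full span → s += 20 → s = 45.0000
seg 3 [183.4°–206.3°] uniform, h=23: full span → s += 23 → s = 68.0000
seg 4 [206.3°–293.9°] uniform, h=7: θ=221.1° here. β=14.8, B=87.6. 7·14.8/87.6 = 1.1826 → s = 69.1826

69.1826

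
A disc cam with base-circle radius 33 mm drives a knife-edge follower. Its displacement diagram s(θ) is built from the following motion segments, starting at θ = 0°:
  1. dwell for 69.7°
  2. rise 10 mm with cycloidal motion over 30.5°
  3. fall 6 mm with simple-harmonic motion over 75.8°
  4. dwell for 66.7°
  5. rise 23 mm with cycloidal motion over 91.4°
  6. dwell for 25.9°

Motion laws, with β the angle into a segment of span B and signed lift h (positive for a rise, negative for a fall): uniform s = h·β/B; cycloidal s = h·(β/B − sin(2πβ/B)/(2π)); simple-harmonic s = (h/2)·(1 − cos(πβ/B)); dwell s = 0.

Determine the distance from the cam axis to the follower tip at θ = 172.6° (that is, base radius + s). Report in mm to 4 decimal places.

seg 1 [0°–69.7°] dwell: s stays 0.0000
seg 2 [69.7°–100.2°] cycloidal, h=10: full span → s += 10 → s = 10.0000
seg 3 [100.2°–176°] simple-harmonic, h=-6: θ=172.6° here. β=72.4, B=75.8. -6/2·(1 − cos(π·0.9551)) = -5.9703 → s = 4.0297
radial distance = base radius + s = 33 + 4.0297 = 37.0297

37.0297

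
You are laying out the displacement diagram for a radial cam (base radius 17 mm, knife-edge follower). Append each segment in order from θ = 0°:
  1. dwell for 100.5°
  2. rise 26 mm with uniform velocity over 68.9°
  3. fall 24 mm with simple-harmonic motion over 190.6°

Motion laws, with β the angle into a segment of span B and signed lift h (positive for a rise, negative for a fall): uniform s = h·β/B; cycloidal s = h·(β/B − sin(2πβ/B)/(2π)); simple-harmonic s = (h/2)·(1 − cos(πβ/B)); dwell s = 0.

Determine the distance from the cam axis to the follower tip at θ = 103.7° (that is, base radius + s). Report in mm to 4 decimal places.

seg 1 [0°–100.5°] dwell: s stays 0.0000
seg 2 [100.5°–169.4°] uniform, h=26: θ=103.7° here. β=3.2, B=68.9. 26·3.2/68.9 = 1.2075 → s = 1.2075
radial distance = base radius + s = 17 + 1.2075 = 18.2075

18.2075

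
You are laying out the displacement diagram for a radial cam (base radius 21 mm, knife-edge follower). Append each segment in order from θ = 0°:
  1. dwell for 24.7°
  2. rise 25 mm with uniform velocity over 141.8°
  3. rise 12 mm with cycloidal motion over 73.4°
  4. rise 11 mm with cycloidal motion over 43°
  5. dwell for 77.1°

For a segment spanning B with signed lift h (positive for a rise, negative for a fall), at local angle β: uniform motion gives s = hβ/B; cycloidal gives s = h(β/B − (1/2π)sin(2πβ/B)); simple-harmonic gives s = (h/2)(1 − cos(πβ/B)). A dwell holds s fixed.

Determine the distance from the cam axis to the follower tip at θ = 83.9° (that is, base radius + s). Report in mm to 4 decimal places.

seg 1 [0°–24.7°] dwell: s stays 0.0000
seg 2 [24.7°–166.5°] uniform, h=25: θ=83.9° here. β=59.2, B=141.8. 25·59.2/141.8 = 10.4372 → s = 10.4372
radial distance = base radius + s = 21 + 10.4372 = 31.4372

31.4372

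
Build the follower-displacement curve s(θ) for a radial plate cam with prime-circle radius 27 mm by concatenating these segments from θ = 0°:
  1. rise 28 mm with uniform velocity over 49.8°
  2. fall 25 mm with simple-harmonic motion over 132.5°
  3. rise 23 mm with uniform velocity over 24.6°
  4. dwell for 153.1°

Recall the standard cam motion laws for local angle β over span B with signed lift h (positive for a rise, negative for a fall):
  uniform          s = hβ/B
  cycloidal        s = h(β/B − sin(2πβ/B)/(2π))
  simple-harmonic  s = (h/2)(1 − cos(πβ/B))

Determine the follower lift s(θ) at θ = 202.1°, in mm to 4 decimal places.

seg 1 [0°–49.8°] uniform, h=28: full span → s += 28 → s = 28.0000
seg 2 [49.8°–182.3°] simple-harmonic, h=-25: full span → s += -25 → s = 3.0000
seg 3 [182.3°–206.9°] uniform, h=23: θ=202.1° here. β=19.8, B=24.6. 23·19.8/24.6 = 18.5122 → s = 21.5122

21.5122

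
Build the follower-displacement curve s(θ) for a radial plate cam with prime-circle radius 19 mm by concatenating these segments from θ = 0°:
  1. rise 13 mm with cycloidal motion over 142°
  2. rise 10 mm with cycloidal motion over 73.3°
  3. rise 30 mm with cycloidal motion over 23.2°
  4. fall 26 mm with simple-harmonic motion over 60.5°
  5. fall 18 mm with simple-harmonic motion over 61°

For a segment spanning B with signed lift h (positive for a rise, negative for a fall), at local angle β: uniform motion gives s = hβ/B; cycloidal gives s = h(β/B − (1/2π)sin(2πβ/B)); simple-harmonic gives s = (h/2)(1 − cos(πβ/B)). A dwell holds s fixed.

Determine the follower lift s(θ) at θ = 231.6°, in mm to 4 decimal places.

seg 1 [0°–142°] cycloidal, h=13: full span → s += 13 → s = 13.0000
seg 2 [142°–215.3°] cycloidal, h=10: full span → s += 10 → s = 23.0000
seg 3 [215.3°–238.5°] cycloidal, h=30: θ=231.6° here. β=16.3, B=23.2. 30·(0.7026 − sin(2π·0.7026)/(2π)) = 25.6419 → s = 48.6419

48.6419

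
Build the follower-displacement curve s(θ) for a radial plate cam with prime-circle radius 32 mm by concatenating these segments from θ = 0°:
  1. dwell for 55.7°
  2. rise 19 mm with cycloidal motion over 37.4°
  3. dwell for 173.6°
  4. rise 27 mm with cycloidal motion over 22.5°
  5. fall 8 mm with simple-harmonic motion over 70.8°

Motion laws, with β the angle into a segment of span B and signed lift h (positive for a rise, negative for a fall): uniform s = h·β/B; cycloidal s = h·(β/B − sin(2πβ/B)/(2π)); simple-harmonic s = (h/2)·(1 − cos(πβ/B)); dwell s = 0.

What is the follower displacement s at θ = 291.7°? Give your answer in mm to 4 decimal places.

seg 1 [0°–55.7°] dwell: s stays 0.0000
seg 2 [55.7°–93.1°] cycloidal, h=19: full span → s += 19 → s = 19.0000
seg 3 [93.1°–266.7°] dwell: s stays 19.0000
seg 4 [266.7°–289.2°] cycloidal, h=27: full span → s += 27 → s = 46.0000
seg 5 [289.2°–360°] simple-harmonic, h=-8: θ=291.7° here. β=2.5, B=70.8. -8/2·(1 − cos(π·0.0353)) = -0.0246 → s = 45.9754

45.9754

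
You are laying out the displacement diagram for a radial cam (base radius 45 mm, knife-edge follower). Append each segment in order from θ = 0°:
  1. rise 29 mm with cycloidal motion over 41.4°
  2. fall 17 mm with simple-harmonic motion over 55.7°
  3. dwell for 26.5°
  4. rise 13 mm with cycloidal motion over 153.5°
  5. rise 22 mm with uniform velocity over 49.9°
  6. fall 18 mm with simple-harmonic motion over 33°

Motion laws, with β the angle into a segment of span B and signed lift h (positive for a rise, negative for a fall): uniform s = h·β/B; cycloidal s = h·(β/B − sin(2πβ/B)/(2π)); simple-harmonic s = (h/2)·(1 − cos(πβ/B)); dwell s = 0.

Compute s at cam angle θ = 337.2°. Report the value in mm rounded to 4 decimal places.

seg 1 [0°–41.4°] cycloidal, h=29: full span → s += 29 → s = 29.0000
seg 2 [41.4°–97.1°] simple-harmonic, h=-17: full span → s += -17 → s = 12.0000
seg 3 [97.1°–123.6°] dwell: s stays 12.0000
seg 4 [123.6°–277.1°] cycloidal, h=13: full span → s += 13 → s = 25.0000
seg 5 [277.1°–327°] uniform, h=22: full span → s += 22 → s = 47.0000
seg 6 [327°–360°] simple-harmonic, h=-18: θ=337.2° here. β=10.2, B=33. -18/2·(1 − cos(π·0.3091)) = -3.9200 → s = 43.0800

43.0800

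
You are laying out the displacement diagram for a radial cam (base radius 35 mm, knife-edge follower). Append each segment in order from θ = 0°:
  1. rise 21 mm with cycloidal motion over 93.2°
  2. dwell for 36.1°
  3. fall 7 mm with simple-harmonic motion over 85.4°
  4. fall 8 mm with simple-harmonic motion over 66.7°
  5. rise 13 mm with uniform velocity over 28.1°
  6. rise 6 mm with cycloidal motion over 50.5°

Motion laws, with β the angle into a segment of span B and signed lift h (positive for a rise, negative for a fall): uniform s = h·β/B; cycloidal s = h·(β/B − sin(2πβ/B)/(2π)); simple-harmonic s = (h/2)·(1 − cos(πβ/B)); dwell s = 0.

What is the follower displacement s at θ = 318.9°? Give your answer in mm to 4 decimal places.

seg 1 [0°–93.2°] cycloidal, h=21: full span → s += 21 → s = 21.0000
seg 2 [93.2°–129.3°] dwell: s stays 21.0000
seg 3 [129.3°–214.7°] simple-harmonic, h=-7: full span → s += -7 → s = 14.0000
seg 4 [214.7°–281.4°] simple-harmonic, h=-8: full span → s += -8 → s = 6.0000
seg 5 [281.4°–309.5°] uniform, h=13: full span → s += 13 → s = 19.0000
seg 6 [309.5°–360°] cycloidal, h=6: θ=318.9° here. β=9.4, B=50.5. 6·(0.1861 − sin(2π·0.1861)/(2π)) = 0.2377 → s = 19.2377

19.2377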